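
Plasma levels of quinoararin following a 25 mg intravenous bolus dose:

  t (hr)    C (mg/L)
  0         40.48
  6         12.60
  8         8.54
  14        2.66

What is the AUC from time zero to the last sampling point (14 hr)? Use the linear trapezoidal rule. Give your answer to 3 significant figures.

Trapezoidal AUC_0→14:
  [0→6]: (40.48+12.60)/2 × 6 = 159.24
  [6→8]: (12.60+8.54)/2 × 2 = 21.14
  [8→14]: (8.54+2.66)/2 × 6 = 33.6
  Sum = 213.98 mg/L·hr

AUC = 214 mg/L·hr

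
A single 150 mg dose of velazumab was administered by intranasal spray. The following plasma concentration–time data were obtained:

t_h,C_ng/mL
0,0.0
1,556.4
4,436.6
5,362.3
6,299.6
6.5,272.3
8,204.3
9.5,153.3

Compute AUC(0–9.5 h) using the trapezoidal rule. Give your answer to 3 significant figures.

AUC = 3270 ng/mL·h

Trapezoidal AUC_0→9.5:
  [0→1]: (0.0+556.4)/2 × 1 = 278.2
  [1→4]: (556.4+436.6)/2 × 3 = 1489.5
  [4→5]: (436.6+362.3)/2 × 1 = 399.45
  [5→6]: (362.3+299.6)/2 × 1 = 330.95
  [6→6.5]: (299.6+272.3)/2 × 0.5 = 142.975
  [6.5→8]: (272.3+204.3)/2 × 1.5 = 357.45
  [8→9.5]: (204.3+153.3)/2 × 1.5 = 268.2
  Sum = 3266.725 ng/mL·h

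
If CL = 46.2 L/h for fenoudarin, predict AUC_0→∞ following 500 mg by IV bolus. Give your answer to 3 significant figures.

AUC = 10.8 mg/L·h

AUC_0→∞ = Dose_iv / CL
        = 500 / 46.2 = 10.8225 mg/L·h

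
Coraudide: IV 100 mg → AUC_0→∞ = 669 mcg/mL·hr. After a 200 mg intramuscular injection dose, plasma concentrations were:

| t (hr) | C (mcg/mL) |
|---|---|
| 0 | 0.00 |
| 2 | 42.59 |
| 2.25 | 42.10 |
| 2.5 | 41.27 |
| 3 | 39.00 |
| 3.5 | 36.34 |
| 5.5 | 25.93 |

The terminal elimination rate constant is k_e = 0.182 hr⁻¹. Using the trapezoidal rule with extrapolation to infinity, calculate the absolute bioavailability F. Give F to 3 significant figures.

Trapezoidal AUC_0→5.5 (intramuscular injection):
  [0→2]: (0.00+42.59)/2 × 2 = 42.59
  [2→2.25]: (42.59+42.10)/2 × 0.25 = 10.58625
  [2.25→2.5]: (42.10+41.27)/2 × 0.25 = 10.42125
  [2.5→3]: (41.27+39.00)/2 × 0.5 = 20.0675
  [3→3.5]: (39.00+36.34)/2 × 0.5 = 18.835
  [3.5→5.5]: (36.34+25.93)/2 × 2 = 62.27
  Sum = 164.77 mcg/mL·hr
Tail: C_last/k_e = 25.93/0.182 = 142.473
AUC_0→∞ (intramuscular injection) = 164.77 + 142.473 = 307.243 mcg/mL·hr
F = (AUC_ev/D_ev)/(AUC_iv/D_iv) = (307.243/200)/(669/100) = 1.536215/6.69 = 0.2296

F = 0.230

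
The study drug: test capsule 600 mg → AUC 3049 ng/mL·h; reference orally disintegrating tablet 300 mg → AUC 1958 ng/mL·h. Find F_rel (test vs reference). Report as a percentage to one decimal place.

F_rel = 77.9%

F_rel = (AUC_test/D_test) / (AUC_ref/D_ref)
      = (3049/600) / (1958/300)
      = 5.08167 / 6.52667 = 0.7786 = 77.86%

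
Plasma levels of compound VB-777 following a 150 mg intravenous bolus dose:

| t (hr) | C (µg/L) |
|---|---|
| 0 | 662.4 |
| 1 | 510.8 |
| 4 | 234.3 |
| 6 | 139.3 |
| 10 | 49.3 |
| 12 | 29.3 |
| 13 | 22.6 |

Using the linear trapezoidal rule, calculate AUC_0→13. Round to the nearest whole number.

AUC = 2560 µg/L·hr

Trapezoidal AUC_0→13:
  [0→1]: (662.4+510.8)/2 × 1 = 586.6
  [1→4]: (510.8+234.3)/2 × 3 = 1117.65
  [4→6]: (234.3+139.3)/2 × 2 = 373.6
  [6→10]: (139.3+49.3)/2 × 4 = 377.2
  [10→12]: (49.3+29.3)/2 × 2 = 78.6
  [12→13]: (29.3+22.6)/2 × 1 = 25.95
  Sum = 2559.6 µg/L·hr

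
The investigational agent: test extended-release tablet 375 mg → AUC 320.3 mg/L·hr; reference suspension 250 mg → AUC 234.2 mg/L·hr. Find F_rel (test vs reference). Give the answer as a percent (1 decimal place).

F_rel = 91.2%

F_rel = (AUC_test/D_test) / (AUC_ref/D_ref)
      = (320.3/375) / (234.2/250)
      = 0.854133 / 0.9368 = 0.9118 = 91.18%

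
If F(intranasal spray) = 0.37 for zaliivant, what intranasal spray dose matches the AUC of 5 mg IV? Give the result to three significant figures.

For equal systemic exposure: F × D_ev = D_iv
D_ev = D_iv / F = 5 / 0.37 = 13.5135 mg

D_intranasal = 13.5 mg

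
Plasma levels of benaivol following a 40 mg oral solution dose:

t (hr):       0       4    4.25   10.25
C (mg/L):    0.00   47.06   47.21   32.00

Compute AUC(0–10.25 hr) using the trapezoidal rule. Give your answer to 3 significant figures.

AUC = 344 mg/L·hr

Trapezoidal AUC_0→10.25:
  [0→4]: (0.00+47.06)/2 × 4 = 94.12
  [4→4.25]: (47.06+47.21)/2 × 0.25 = 11.78375
  [4.25→10.25]: (47.21+32.00)/2 × 6 = 237.63
  Sum = 343.53375 mg/L·hr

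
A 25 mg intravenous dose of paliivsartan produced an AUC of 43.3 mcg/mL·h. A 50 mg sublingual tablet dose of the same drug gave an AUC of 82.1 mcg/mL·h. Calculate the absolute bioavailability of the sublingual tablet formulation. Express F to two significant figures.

F = (AUC_ev / D_ev) / (AUC_iv / D_iv)
  = (82.1/50) / (43.3/25)
  = 1.642 / 1.732 = 0.9480

F = 0.95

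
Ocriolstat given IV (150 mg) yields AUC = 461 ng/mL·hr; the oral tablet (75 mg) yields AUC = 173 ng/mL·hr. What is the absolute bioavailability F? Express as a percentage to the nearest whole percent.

F = 75%

F = (AUC_ev / D_ev) / (AUC_iv / D_iv)
  = (173/75) / (461/150)
  = 2.30667 / 3.07333 = 0.7505
  = 75.05%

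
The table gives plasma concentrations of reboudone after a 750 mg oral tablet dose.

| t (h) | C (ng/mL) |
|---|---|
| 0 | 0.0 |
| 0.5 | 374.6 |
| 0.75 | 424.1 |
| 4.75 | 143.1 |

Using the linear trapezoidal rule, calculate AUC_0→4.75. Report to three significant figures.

Trapezoidal AUC_0→4.75:
  [0→0.5]: (0.0+374.6)/2 × 0.5 = 93.65
  [0.5→0.75]: (374.6+424.1)/2 × 0.25 = 99.8375
  [0.75→4.75]: (424.1+143.1)/2 × 4 = 1134.4
  Sum = 1327.8875 ng/mL·h

AUC = 1330 ng/mL·h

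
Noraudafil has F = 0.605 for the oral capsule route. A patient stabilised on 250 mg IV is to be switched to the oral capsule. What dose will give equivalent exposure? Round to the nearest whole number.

D_oral = 413 mg

For equal systemic exposure: F × D_ev = D_iv
D_ev = D_iv / F = 250 / 0.605 = 413.223 mg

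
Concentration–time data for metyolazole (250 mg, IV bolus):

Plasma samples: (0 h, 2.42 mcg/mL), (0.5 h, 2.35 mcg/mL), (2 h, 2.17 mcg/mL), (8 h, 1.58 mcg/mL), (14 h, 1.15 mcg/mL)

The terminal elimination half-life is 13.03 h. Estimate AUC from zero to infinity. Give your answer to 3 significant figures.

AUC = 45.6 mcg/mL·h

Trapezoidal AUC_0→14:
  [0→0.5]: (2.42+2.35)/2 × 0.5 = 1.1925
  [0.5→2]: (2.35+2.17)/2 × 1.5 = 3.39
  [2→8]: (2.17+1.58)/2 × 6 = 11.25
  [8→14]: (1.58+1.15)/2 × 6 = 8.19
  Sum = 24.0225 mcg/mL·h
k_e = ln2 / t½ = 0.693147 / 13.03 = 0.0532 h^-1
Extrapolated tail: C_last / k_e = 1.15 / 0.0532 = 21.617
AUC_0→∞ = 24.0225 + 21.617 = 45.6395 mcg/mL·h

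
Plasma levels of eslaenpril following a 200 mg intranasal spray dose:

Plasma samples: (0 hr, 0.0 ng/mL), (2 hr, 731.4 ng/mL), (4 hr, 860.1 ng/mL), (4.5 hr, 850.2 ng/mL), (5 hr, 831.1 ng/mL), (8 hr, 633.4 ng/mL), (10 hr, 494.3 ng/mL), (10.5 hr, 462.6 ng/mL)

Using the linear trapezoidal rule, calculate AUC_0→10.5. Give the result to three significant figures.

Trapezoidal AUC_0→10.5:
  [0→2]: (0.0+731.4)/2 × 2 = 731.4
  [2→4]: (731.4+860.1)/2 × 2 = 1591.5
  [4→4.5]: (860.1+850.2)/2 × 0.5 = 427.575
  [4.5→5]: (850.2+831.1)/2 × 0.5 = 420.325
  [5→8]: (831.1+633.4)/2 × 3 = 2196.75
  [8→10]: (633.4+494.3)/2 × 2 = 1127.7
  [10→10.5]: (494.3+462.6)/2 × 0.5 = 239.225
  Sum = 6734.475 ng/mL·hr

AUC = 6730 ng/mL·hr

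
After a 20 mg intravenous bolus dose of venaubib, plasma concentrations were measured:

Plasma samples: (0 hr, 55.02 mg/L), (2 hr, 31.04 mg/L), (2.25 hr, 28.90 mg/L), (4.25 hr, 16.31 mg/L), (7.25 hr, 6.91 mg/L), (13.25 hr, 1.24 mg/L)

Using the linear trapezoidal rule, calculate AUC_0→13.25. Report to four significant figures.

Trapezoidal AUC_0→13.25:
  [0→2]: (55.02+31.04)/2 × 2 = 86.06
  [2→2.25]: (31.04+28.90)/2 × 0.25 = 7.4925
  [2.25→4.25]: (28.90+16.31)/2 × 2 = 45.21
  [4.25→7.25]: (16.31+6.91)/2 × 3 = 34.83
  [7.25→13.25]: (6.91+1.24)/2 × 6 = 24.45
  Sum = 198.0425 mg/L·hr

AUC = 198.0 mg/L·hr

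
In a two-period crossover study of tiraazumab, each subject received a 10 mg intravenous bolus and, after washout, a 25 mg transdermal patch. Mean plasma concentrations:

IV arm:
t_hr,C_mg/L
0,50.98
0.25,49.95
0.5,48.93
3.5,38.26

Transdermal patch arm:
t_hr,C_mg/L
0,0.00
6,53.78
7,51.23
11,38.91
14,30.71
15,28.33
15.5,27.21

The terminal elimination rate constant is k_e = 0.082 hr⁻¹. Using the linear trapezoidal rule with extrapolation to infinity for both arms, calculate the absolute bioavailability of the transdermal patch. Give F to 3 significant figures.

F = 0.562

Trapezoidal AUC_0→3.5 (IV):
  [0→0.25]: (50.98+49.95)/2 × 0.25 = 12.61625
  [0.25→0.5]: (49.95+48.93)/2 × 0.25 = 12.36
  [0.5→3.5]: (48.93+38.26)/2 × 3 = 130.785
  Sum = 155.76125 mg/L·hr
IV tail: 38.26/0.082 = 466.585; AUC_iv,0→∞ = 155.76125 + 466.585 = 622.34625 mg/L·hr
Trapezoidal AUC_0→15.5 (transdermal patch):
  [0→6]: (0.00+53.78)/2 × 6 = 161.34
  [6→7]: (53.78+51.23)/2 × 1 = 52.505
  [7→11]: (51.23+38.91)/2 × 4 = 180.28
  [11→14]: (38.91+30.71)/2 × 3 = 104.43
  [14→15]: (30.71+28.33)/2 × 1 = 29.52
  [15→15.5]: (28.33+27.21)/2 × 0.5 = 13.885
  Sum = 541.96 mg/L·hr
transdermal patch tail: 27.21/0.082 = 331.829; AUC_ev,0→∞ = 541.96 + 331.829 = 873.789 mg/L·hr
F = (AUC_ev/D_ev)/(AUC_iv/D_iv) = (873.789/25)/(622.34625/10) = 34.95156/62.234625 = 0.5616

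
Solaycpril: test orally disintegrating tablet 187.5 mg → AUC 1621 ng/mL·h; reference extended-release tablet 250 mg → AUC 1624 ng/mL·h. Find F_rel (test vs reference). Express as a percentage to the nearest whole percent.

F_rel = 133%

F_rel = (AUC_test/D_test) / (AUC_ref/D_ref)
      = (1621/187.5) / (1624/250)
      = 8.64533 / 6.496 = 1.3309 = 133.09%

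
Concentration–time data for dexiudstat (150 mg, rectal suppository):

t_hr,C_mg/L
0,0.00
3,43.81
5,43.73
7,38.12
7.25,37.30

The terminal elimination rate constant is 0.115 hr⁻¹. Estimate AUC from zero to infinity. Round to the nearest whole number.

AUC = 569 mg/L·hr

Trapezoidal AUC_0→7.25:
  [0→3]: (0.00+43.81)/2 × 3 = 65.715
  [3→5]: (43.81+43.73)/2 × 2 = 87.54
  [5→7]: (43.73+38.12)/2 × 2 = 81.85
  [7→7.25]: (38.12+37.30)/2 × 0.25 = 9.4275
  Sum = 244.5325 mg/L·hr
Extrapolated tail: C_last / k_e = 37.30 / 0.115 = 324.348
AUC_0→∞ = 244.5325 + 324.348 = 568.8805 mg/L·hr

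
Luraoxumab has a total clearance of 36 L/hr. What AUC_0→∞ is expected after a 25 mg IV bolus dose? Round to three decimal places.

AUC = 0.694 mg/L·hr

AUC_0→∞ = Dose_iv / CL
        = 25 / 36 = 0.694444 mg/L·hr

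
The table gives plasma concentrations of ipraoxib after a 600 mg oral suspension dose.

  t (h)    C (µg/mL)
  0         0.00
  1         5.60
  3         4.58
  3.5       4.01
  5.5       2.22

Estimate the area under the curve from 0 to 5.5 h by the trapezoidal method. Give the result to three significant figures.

AUC = 21.4 µg/mL·h

Trapezoidal AUC_0→5.5:
  [0→1]: (0.00+5.60)/2 × 1 = 2.8
  [1→3]: (5.60+4.58)/2 × 2 = 10.18
  [3→3.5]: (4.58+4.01)/2 × 0.5 = 2.1475
  [3.5→5.5]: (4.01+2.22)/2 × 2 = 6.23
  Sum = 21.3575 µg/mL·h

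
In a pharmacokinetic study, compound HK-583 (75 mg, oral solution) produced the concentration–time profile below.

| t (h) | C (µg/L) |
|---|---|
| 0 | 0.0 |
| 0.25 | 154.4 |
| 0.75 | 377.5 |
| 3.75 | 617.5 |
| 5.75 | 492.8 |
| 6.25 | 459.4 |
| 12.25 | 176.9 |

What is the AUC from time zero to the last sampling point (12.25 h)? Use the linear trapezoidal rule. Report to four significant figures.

AUC = 4902 µg/L·h

Trapezoidal AUC_0→12.25:
  [0→0.25]: (0.0+154.4)/2 × 0.25 = 19.3
  [0.25→0.75]: (154.4+377.5)/2 × 0.5 = 132.975
  [0.75→3.75]: (377.5+617.5)/2 × 3 = 1492.5
  [3.75→5.75]: (617.5+492.8)/2 × 2 = 1110.3
  [5.75→6.25]: (492.8+459.4)/2 × 0.5 = 238.05
  [6.25→12.25]: (459.4+176.9)/2 × 6 = 1908.9
  Sum = 4902.025 µg/L·h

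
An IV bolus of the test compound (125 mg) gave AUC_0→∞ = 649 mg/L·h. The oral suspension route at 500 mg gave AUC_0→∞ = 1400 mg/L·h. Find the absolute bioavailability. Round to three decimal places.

F = 0.539

F = (AUC_ev / D_ev) / (AUC_iv / D_iv)
  = (1400/500) / (649/125)
  = 2.8 / 5.192 = 0.5393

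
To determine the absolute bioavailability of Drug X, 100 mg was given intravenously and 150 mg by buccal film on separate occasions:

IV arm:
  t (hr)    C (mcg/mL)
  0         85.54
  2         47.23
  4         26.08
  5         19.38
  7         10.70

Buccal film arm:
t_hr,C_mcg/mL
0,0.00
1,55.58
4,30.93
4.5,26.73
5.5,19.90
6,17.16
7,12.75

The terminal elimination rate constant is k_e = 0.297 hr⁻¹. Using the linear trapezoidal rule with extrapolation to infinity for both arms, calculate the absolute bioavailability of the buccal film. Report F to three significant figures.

F = 0.593

Trapezoidal AUC_0→7 (IV):
  [0→2]: (85.54+47.23)/2 × 2 = 132.77
  [2→4]: (47.23+26.08)/2 × 2 = 73.31
  [4→5]: (26.08+19.38)/2 × 1 = 22.73
  [5→7]: (19.38+10.70)/2 × 2 = 30.08
  Sum = 258.89 mcg/mL·hr
IV tail: 10.70/0.297 = 36.027; AUC_iv,0→∞ = 258.89 + 36.027 = 294.917 mcg/mL·hr
Trapezoidal AUC_0→7 (buccal film):
  [0→1]: (0.00+55.58)/2 × 1 = 27.79
  [1→4]: (55.58+30.93)/2 × 3 = 129.765
  [4→4.5]: (30.93+26.73)/2 × 0.5 = 14.415
  [4.5→5.5]: (26.73+19.90)/2 × 1 = 23.315
  [5.5→6]: (19.90+17.16)/2 × 0.5 = 9.265
  [6→7]: (17.16+12.75)/2 × 1 = 14.955
  Sum = 219.505 mcg/mL·hr
buccal film tail: 12.75/0.297 = 42.929; AUC_ev,0→∞ = 219.505 + 42.929 = 262.434 mcg/mL·hr
F = (AUC_ev/D_ev)/(AUC_iv/D_iv) = (262.434/150)/(294.917/100) = 1.74956/2.94917 = 0.5932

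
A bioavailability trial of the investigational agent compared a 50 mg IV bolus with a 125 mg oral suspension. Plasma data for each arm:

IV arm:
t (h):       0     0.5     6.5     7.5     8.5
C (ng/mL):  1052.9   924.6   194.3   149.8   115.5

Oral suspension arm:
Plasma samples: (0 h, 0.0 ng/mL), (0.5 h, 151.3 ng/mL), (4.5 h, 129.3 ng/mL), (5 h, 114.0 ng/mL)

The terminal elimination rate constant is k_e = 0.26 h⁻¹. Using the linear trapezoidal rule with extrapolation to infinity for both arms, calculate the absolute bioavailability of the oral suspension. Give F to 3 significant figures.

F = 0.0955

Trapezoidal AUC_0→8.5 (IV):
  [0→0.5]: (1052.9+924.6)/2 × 0.5 = 494.375
  [0.5→6.5]: (924.6+194.3)/2 × 6 = 3356.7
  [6.5→7.5]: (194.3+149.8)/2 × 1 = 172.05
  [7.5→8.5]: (149.8+115.5)/2 × 1 = 132.65
  Sum = 4155.775 ng/mL·h
IV tail: 115.5/0.26 = 444.231; AUC_iv,0→∞ = 4155.775 + 444.231 = 4600.006 ng/mL·h
Trapezoidal AUC_0→5 (oral suspension):
  [0→0.5]: (0.0+151.3)/2 × 0.5 = 37.825
  [0.5→4.5]: (151.3+129.3)/2 × 4 = 561.2
  [4.5→5]: (129.3+114.0)/2 × 0.5 = 60.825
  Sum = 659.85 ng/mL·h
oral suspension tail: 114.0/0.26 = 438.462; AUC_ev,0→∞ = 659.85 + 438.462 = 1098.312 ng/mL·h
F = (AUC_ev/D_ev)/(AUC_iv/D_iv) = (1098.312/125)/(4600.006/50) = 8.786496/92.00012 = 0.0955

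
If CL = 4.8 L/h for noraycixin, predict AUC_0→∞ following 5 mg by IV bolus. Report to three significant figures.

AUC_0→∞ = Dose_iv / CL
        = 5 / 4.8 = 1.04167 mg/L·h

AUC = 1.04 mg/L·h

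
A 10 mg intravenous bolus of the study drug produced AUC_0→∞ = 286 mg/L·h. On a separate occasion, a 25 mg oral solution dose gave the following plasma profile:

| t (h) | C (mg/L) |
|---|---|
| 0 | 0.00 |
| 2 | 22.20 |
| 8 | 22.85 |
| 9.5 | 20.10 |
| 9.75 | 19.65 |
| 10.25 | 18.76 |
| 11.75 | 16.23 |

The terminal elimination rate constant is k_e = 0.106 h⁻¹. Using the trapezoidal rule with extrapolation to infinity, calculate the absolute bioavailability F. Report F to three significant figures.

F = 0.536

Trapezoidal AUC_0→11.75 (oral solution):
  [0→2]: (0.00+22.20)/2 × 2 = 22.2
  [2→8]: (22.20+22.85)/2 × 6 = 135.15
  [8→9.5]: (22.85+20.10)/2 × 1.5 = 32.2125
  [9.5→9.75]: (20.10+19.65)/2 × 0.25 = 4.96875
  [9.75→10.25]: (19.65+18.76)/2 × 0.5 = 9.6025
  [10.25→11.75]: (18.76+16.23)/2 × 1.5 = 26.2425
  Sum = 230.37625 mg/L·h
Tail: C_last/k_e = 16.23/0.106 = 153.113
AUC_0→∞ (oral solution) = 230.37625 + 153.113 = 383.48925 mg/L·h
F = (AUC_ev/D_ev)/(AUC_iv/D_iv) = (383.48925/25)/(286/10) = 15.33957/28.6 = 0.5363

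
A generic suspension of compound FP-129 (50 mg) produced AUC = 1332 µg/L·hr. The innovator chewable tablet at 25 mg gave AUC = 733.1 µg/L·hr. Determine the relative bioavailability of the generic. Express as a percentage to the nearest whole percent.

F_rel = (AUC_test/D_test) / (AUC_ref/D_ref)
      = (1332/50) / (733.1/25)
      = 26.64 / 29.324 = 0.9085 = 90.85%

F_rel = 91%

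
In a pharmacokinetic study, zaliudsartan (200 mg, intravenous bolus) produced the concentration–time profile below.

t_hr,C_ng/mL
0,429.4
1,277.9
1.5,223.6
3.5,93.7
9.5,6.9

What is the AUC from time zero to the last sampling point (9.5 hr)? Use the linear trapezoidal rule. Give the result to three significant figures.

Trapezoidal AUC_0→9.5:
  [0→1]: (429.4+277.9)/2 × 1 = 353.65
  [1→1.5]: (277.9+223.6)/2 × 0.5 = 125.375
  [1.5→3.5]: (223.6+93.7)/2 × 2 = 317.3
  [3.5→9.5]: (93.7+6.9)/2 × 6 = 301.8
  Sum = 1098.125 ng/mL·hr

AUC = 1100 ng/mL·hr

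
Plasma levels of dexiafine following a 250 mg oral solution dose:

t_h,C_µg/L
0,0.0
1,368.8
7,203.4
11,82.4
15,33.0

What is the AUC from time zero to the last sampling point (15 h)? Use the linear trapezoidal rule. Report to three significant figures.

Trapezoidal AUC_0→15:
  [0→1]: (0.0+368.8)/2 × 1 = 184.4
  [1→7]: (368.8+203.4)/2 × 6 = 1716.6
  [7→11]: (203.4+82.4)/2 × 4 = 571.6
  [11→15]: (82.4+33.0)/2 × 4 = 230.8
  Sum = 2703.4 µg/L·h

AUC = 2700 µg/L·h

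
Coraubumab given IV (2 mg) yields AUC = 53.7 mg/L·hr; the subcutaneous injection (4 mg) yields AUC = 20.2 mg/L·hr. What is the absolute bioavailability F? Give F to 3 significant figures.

F = (AUC_ev / D_ev) / (AUC_iv / D_iv)
  = (20.2/4) / (53.7/2)
  = 5.05 / 26.85 = 0.1881

F = 0.188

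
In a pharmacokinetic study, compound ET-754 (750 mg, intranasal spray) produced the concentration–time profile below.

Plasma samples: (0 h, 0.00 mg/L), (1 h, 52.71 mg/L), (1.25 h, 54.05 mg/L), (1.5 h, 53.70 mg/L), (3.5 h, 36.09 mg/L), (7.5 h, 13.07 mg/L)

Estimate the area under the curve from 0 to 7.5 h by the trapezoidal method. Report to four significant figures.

Trapezoidal AUC_0→7.5:
  [0→1]: (0.00+52.71)/2 × 1 = 26.355
  [1→1.25]: (52.71+54.05)/2 × 0.25 = 13.345
  [1.25→1.5]: (54.05+53.70)/2 × 0.25 = 13.46875
  [1.5→3.5]: (53.70+36.09)/2 × 2 = 89.79
  [3.5→7.5]: (36.09+13.07)/2 × 4 = 98.32
  Sum = 241.27875 mg/L·h

AUC = 241.3 mg/L·h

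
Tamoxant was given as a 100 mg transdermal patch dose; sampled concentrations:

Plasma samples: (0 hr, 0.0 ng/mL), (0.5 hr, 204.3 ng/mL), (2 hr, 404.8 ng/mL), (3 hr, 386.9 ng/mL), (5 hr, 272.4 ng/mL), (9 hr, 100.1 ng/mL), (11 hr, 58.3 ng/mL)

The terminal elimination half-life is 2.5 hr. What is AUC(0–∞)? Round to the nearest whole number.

AUC = 2677 ng/mL·hr

Trapezoidal AUC_0→11:
  [0→0.5]: (0.0+204.3)/2 × 0.5 = 51.075
  [0.5→2]: (204.3+404.8)/2 × 1.5 = 456.825
  [2→3]: (404.8+386.9)/2 × 1 = 395.85
  [3→5]: (386.9+272.4)/2 × 2 = 659.3
  [5→9]: (272.4+100.1)/2 × 4 = 745.0
  [9→11]: (100.1+58.3)/2 × 2 = 158.4
  Sum = 2466.45 ng/mL·hr
k_e = ln2 / t½ = 0.693147 / 2.5 = 0.2773 hr^-1
Extrapolated tail: C_last / k_e = 58.3 / 0.2773 = 210.242
AUC_0→∞ = 2466.45 + 210.242 = 2676.692 ng/mL·hr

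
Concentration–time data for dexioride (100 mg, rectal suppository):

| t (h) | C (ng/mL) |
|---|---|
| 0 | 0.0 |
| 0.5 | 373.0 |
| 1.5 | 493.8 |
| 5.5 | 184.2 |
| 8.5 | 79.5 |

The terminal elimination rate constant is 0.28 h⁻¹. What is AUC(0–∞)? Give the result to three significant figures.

AUC = 2560 ng/mL·h

Trapezoidal AUC_0→8.5:
  [0→0.5]: (0.0+373.0)/2 × 0.5 = 93.25
  [0.5→1.5]: (373.0+493.8)/2 × 1 = 433.4
  [1.5→5.5]: (493.8+184.2)/2 × 4 = 1356.0
  [5.5→8.5]: (184.2+79.5)/2 × 3 = 395.55
  Sum = 2278.2 ng/mL·h
Extrapolated tail: C_last / k_e = 79.5 / 0.28 = 283.929
AUC_0→∞ = 2278.2 + 283.929 = 2562.129 ng/mL·h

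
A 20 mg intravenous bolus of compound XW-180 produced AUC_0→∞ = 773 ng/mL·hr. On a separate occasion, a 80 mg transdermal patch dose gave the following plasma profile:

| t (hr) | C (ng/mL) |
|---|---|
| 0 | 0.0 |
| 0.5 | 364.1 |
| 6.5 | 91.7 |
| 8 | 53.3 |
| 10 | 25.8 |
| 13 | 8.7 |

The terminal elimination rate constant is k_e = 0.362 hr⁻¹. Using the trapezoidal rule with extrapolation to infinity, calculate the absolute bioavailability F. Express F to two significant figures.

Trapezoidal AUC_0→13 (transdermal patch):
  [0→0.5]: (0.0+364.1)/2 × 0.5 = 91.025
  [0.5→6.5]: (364.1+91.7)/2 × 6 = 1367.4
  [6.5→8]: (91.7+53.3)/2 × 1.5 = 108.75
  [8→10]: (53.3+25.8)/2 × 2 = 79.1
  [10→13]: (25.8+8.7)/2 × 3 = 51.75
  Sum = 1698.025 ng/mL·hr
Tail: C_last/k_e = 8.7/0.362 = 24.033
AUC_0→∞ (transdermal patch) = 1698.025 + 24.033 = 1722.058 ng/mL·hr
F = (AUC_ev/D_ev)/(AUC_iv/D_iv) = (1722.058/80)/(773/20) = 21.525725/38.65 = 0.5569

F = 0.56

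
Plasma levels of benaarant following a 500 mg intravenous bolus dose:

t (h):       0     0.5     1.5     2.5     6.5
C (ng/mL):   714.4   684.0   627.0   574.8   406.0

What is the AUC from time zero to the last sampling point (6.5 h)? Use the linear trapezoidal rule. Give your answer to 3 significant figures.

AUC = 3570 ng/mL·h

Trapezoidal AUC_0→6.5:
  [0→0.5]: (714.4+684.0)/2 × 0.5 = 349.6
  [0.5→1.5]: (684.0+627.0)/2 × 1 = 655.5
  [1.5→2.5]: (627.0+574.8)/2 × 1 = 600.9
  [2.5→6.5]: (574.8+406.0)/2 × 4 = 1961.6
  Sum = 3567.6 ng/mL·h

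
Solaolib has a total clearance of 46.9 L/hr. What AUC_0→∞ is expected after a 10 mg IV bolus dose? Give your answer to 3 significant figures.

AUC = 0.213 mg/L·hr

AUC_0→∞ = Dose_iv / CL
        = 10 / 46.9 = 0.21322 mg/L·hr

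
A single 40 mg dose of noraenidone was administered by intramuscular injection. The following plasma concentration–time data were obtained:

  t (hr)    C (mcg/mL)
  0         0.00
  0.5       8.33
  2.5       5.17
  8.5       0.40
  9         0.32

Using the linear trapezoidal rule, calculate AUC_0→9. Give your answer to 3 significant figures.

AUC = 32.5 mcg/mL·hr

Trapezoidal AUC_0→9:
  [0→0.5]: (0.00+8.33)/2 × 0.5 = 2.0825
  [0.5→2.5]: (8.33+5.17)/2 × 2 = 13.5
  [2.5→8.5]: (5.17+0.40)/2 × 6 = 16.71
  [8.5→9]: (0.40+0.32)/2 × 0.5 = 0.18
  Sum = 32.4725 mcg/mL·hr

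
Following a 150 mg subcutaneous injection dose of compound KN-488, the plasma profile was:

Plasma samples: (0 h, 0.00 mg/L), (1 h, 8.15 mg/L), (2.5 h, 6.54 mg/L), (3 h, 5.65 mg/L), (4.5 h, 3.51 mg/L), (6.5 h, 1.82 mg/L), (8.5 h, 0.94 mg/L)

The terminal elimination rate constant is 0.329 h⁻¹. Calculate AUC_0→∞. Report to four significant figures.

Trapezoidal AUC_0→8.5:
  [0→1]: (0.00+8.15)/2 × 1 = 4.075
  [1→2.5]: (8.15+6.54)/2 × 1.5 = 11.0175
  [2.5→3]: (6.54+5.65)/2 × 0.5 = 3.0475
  [3→4.5]: (5.65+3.51)/2 × 1.5 = 6.87
  [4.5→6.5]: (3.51+1.82)/2 × 2 = 5.33
  [6.5→8.5]: (1.82+0.94)/2 × 2 = 2.76
  Sum = 33.1 mg/L·h
Extrapolated tail: C_last / k_e = 0.94 / 0.329 = 2.857
AUC_0→∞ = 33.1 + 2.857 = 35.957 mg/L·h

AUC = 35.96 mg/L·h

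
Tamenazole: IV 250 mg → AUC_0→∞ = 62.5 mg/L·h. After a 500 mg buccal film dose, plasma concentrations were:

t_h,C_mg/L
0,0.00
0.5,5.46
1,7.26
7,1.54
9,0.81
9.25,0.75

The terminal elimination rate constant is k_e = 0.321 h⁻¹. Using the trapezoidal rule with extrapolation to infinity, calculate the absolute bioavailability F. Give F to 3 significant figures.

Trapezoidal AUC_0→9.25 (buccal film):
  [0→0.5]: (0.00+5.46)/2 × 0.5 = 1.365
  [0.5→1]: (5.46+7.26)/2 × 0.5 = 3.18
  [1→7]: (7.26+1.54)/2 × 6 = 26.4
  [7→9]: (1.54+0.81)/2 × 2 = 2.35
  [9→9.25]: (0.81+0.75)/2 × 0.25 = 0.195
  Sum = 33.49 mg/L·h
Tail: C_last/k_e = 0.75/0.321 = 2.336
AUC_0→∞ (buccal film) = 33.49 + 2.336 = 35.826 mg/L·h
F = (AUC_ev/D_ev)/(AUC_iv/D_iv) = (35.826/500)/(62.5/250) = 0.071652/0.25 = 0.2866

F = 0.287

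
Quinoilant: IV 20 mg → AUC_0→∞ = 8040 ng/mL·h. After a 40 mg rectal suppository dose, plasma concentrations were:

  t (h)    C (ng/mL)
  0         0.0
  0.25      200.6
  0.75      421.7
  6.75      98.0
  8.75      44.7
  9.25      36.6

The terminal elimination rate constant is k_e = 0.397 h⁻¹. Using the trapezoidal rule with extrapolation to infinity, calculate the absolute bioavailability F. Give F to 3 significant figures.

Trapezoidal AUC_0→9.25 (rectal suppository):
  [0→0.25]: (0.0+200.6)/2 × 0.25 = 25.075
  [0.25→0.75]: (200.6+421.7)/2 × 0.5 = 155.575
  [0.75→6.75]: (421.7+98.0)/2 × 6 = 1559.1
  [6.75→8.75]: (98.0+44.7)/2 × 2 = 142.7
  [8.75→9.25]: (44.7+36.6)/2 × 0.5 = 20.325
  Sum = 1902.775 ng/mL·h
Tail: C_last/k_e = 36.6/0.397 = 92.191
AUC_0→∞ (rectal suppository) = 1902.775 + 92.191 = 1994.966 ng/mL·h
F = (AUC_ev/D_ev)/(AUC_iv/D_iv) = (1994.966/40)/(8040/20) = 49.87415/402 = 0.1241

F = 0.124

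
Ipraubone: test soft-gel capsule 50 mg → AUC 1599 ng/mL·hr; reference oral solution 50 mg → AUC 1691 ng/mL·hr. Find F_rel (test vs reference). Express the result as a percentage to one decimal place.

F_rel = 94.6%

F_rel = (AUC_test/D_test) / (AUC_ref/D_ref)
      = (1599/50) / (1691/50)
      = 31.98 / 33.82 = 0.9456 = 94.56%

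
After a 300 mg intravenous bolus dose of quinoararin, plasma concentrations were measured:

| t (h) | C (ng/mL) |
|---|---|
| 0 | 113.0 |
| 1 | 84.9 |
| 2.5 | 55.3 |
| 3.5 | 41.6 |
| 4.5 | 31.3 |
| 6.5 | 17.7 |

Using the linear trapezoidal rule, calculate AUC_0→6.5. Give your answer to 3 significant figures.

Trapezoidal AUC_0→6.5:
  [0→1]: (113.0+84.9)/2 × 1 = 98.95
  [1→2.5]: (84.9+55.3)/2 × 1.5 = 105.15
  [2.5→3.5]: (55.3+41.6)/2 × 1 = 48.45
  [3.5→4.5]: (41.6+31.3)/2 × 1 = 36.45
  [4.5→6.5]: (31.3+17.7)/2 × 2 = 49.0
  Sum = 338.0 ng/mL·h

AUC = 338 ng/mL·h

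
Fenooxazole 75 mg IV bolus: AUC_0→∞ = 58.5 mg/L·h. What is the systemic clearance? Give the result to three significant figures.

CL = Dose_iv / AUC_0→∞
   = 75 / 58.5 = 1.28205 L/h

CL = 1.28 L/h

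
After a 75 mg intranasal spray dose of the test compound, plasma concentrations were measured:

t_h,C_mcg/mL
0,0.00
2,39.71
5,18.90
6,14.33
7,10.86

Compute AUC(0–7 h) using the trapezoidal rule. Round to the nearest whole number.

AUC = 157 mcg/mL·h

Trapezoidal AUC_0→7:
  [0→2]: (0.00+39.71)/2 × 2 = 39.71
  [2→5]: (39.71+18.90)/2 × 3 = 87.915
  [5→6]: (18.90+14.33)/2 × 1 = 16.615
  [6→7]: (14.33+10.86)/2 × 1 = 12.595
  Sum = 156.835 mcg/mL·h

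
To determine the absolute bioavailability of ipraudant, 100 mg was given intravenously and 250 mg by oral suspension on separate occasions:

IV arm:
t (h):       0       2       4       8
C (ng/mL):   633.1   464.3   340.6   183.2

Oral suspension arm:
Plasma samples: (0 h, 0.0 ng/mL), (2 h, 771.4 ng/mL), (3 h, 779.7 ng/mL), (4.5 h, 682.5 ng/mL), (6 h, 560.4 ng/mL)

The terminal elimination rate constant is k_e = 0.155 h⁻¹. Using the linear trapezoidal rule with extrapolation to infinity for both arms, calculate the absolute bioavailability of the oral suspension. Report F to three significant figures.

F = 0.696

Trapezoidal AUC_0→8 (IV):
  [0→2]: (633.1+464.3)/2 × 2 = 1097.4
  [2→4]: (464.3+340.6)/2 × 2 = 804.9
  [4→8]: (340.6+183.2)/2 × 4 = 1047.6
  Sum = 2949.9 ng/mL·h
IV tail: 183.2/0.155 = 1181.935; AUC_iv,0→∞ = 2949.9 + 1181.935 = 4131.835 ng/mL·h
Trapezoidal AUC_0→6 (oral suspension):
  [0→2]: (0.0+771.4)/2 × 2 = 771.4
  [2→3]: (771.4+779.7)/2 × 1 = 775.55
  [3→4.5]: (779.7+682.5)/2 × 1.5 = 1096.65
  [4.5→6]: (682.5+560.4)/2 × 1.5 = 932.175
  Sum = 3575.775 ng/mL·h
oral suspension tail: 560.4/0.155 = 3615.484; AUC_ev,0→∞ = 3575.775 + 3615.484 = 7191.259 ng/mL·h
F = (AUC_ev/D_ev)/(AUC_iv/D_iv) = (7191.259/250)/(4131.835/100) = 28.765036/41.31835 = 0.6962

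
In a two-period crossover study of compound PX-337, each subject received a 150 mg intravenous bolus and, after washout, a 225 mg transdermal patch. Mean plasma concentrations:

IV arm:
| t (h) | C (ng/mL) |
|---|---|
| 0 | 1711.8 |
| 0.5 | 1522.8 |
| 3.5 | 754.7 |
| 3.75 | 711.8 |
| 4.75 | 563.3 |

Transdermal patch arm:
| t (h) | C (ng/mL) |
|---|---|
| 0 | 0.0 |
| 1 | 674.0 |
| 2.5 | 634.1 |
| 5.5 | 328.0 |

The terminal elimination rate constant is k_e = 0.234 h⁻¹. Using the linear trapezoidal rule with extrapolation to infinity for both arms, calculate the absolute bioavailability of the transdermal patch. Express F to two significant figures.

F = 0.37

Trapezoidal AUC_0→4.75 (IV):
  [0→0.5]: (1711.8+1522.8)/2 × 0.5 = 808.65
  [0.5→3.5]: (1522.8+754.7)/2 × 3 = 3416.25
  [3.5→3.75]: (754.7+711.8)/2 × 0.25 = 183.3125
  [3.75→4.75]: (711.8+563.3)/2 × 1 = 637.55
  Sum = 5045.7625 ng/mL·h
IV tail: 563.3/0.234 = 2407.265; AUC_iv,0→∞ = 5045.7625 + 2407.265 = 7453.0275 ng/mL·h
Trapezoidal AUC_0→5.5 (transdermal patch):
  [0→1]: (0.0+674.0)/2 × 1 = 337.0
  [1→2.5]: (674.0+634.1)/2 × 1.5 = 981.075
  [2.5→5.5]: (634.1+328.0)/2 × 3 = 1443.15
  Sum = 2761.225 ng/mL·h
transdermal patch tail: 328.0/0.234 = 1401.709; AUC_ev,0→∞ = 2761.225 + 1401.709 = 4162.934 ng/mL·h
F = (AUC_ev/D_ev)/(AUC_iv/D_iv) = (4162.934/225)/(7453.0275/150) = 18.5019/49.68685 = 0.3724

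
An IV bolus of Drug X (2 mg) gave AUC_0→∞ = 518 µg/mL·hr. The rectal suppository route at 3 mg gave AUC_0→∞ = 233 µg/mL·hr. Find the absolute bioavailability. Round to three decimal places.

F = 0.300

F = (AUC_ev / D_ev) / (AUC_iv / D_iv)
  = (233/3) / (518/2)
  = 77.6667 / 259 = 0.2999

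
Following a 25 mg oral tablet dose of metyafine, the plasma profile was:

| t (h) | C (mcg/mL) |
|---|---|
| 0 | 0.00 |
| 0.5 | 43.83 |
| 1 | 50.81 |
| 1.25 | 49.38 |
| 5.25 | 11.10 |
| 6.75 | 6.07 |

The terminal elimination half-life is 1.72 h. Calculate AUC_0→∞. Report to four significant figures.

AUC = 196.0 mcg/mL·h

Trapezoidal AUC_0→6.75:
  [0→0.5]: (0.00+43.83)/2 × 0.5 = 10.9575
  [0.5→1]: (43.83+50.81)/2 × 0.5 = 23.66
  [1→1.25]: (50.81+49.38)/2 × 0.25 = 12.52375
  [1.25→5.25]: (49.38+11.10)/2 × 4 = 120.96
  [5.25→6.75]: (11.10+6.07)/2 × 1.5 = 12.8775
  Sum = 180.97875 mcg/mL·h
k_e = ln2 / t½ = 0.693147 / 1.72 = 0.4030 h^-1
Extrapolated tail: C_last / k_e = 6.07 / 0.403 = 15.062
AUC_0→∞ = 180.97875 + 15.062 = 196.04075 mcg/mL·h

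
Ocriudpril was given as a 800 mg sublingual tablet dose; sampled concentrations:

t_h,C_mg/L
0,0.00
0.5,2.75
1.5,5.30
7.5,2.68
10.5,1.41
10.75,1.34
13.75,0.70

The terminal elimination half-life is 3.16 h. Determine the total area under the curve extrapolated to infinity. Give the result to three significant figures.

AUC = 41.4 mg/L·h

Trapezoidal AUC_0→13.75:
  [0→0.5]: (0.00+2.75)/2 × 0.5 = 0.6875
  [0.5→1.5]: (2.75+5.30)/2 × 1 = 4.025
  [1.5→7.5]: (5.30+2.68)/2 × 6 = 23.94
  [7.5→10.5]: (2.68+1.41)/2 × 3 = 6.135
  [10.5→10.75]: (1.41+1.34)/2 × 0.25 = 0.34375
  [10.75→13.75]: (1.34+0.70)/2 × 3 = 3.06
  Sum = 38.19125 mg/L·h
k_e = ln2 / t½ = 0.693147 / 3.16 = 0.2194 h^-1
Extrapolated tail: C_last / k_e = 0.70 / 0.2194 = 3.191
AUC_0→∞ = 38.19125 + 3.191 = 41.38225 mg/L·h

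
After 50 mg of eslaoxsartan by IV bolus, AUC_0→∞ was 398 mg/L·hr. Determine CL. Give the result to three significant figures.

CL = 0.126 L/hr

CL = Dose_iv / AUC_0→∞
   = 50 / 398 = 0.125628 L/hr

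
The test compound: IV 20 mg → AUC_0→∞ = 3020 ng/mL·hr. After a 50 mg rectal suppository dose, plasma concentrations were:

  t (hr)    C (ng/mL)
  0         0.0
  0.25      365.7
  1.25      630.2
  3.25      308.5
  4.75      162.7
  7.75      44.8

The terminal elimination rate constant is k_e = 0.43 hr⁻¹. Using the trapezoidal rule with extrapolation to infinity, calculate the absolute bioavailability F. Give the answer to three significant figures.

F = 0.298

Trapezoidal AUC_0→7.75 (rectal suppository):
  [0→0.25]: (0.0+365.7)/2 × 0.25 = 45.7125
  [0.25→1.25]: (365.7+630.2)/2 × 1 = 497.95
  [1.25→3.25]: (630.2+308.5)/2 × 2 = 938.7
  [3.25→4.75]: (308.5+162.7)/2 × 1.5 = 353.4
  [4.75→7.75]: (162.7+44.8)/2 × 3 = 311.25
  Sum = 2147.0125 ng/mL·hr
Tail: C_last/k_e = 44.8/0.43 = 104.186
AUC_0→∞ (rectal suppository) = 2147.0125 + 104.186 = 2251.1985 ng/mL·hr
F = (AUC_ev/D_ev)/(AUC_iv/D_iv) = (2251.1985/50)/(3020/20) = 45.02397/151 = 0.2982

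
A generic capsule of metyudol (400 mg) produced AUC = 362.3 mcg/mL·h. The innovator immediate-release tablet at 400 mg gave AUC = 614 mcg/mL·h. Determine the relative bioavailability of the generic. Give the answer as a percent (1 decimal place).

F_rel = 59.0%

F_rel = (AUC_test/D_test) / (AUC_ref/D_ref)
      = (362.3/400) / (614/400)
      = 0.90575 / 1.535 = 0.5901 = 59.01%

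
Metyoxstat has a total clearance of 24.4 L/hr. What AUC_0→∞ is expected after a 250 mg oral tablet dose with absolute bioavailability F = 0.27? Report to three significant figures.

AUC_0→∞ = F × Dose / CL
        = 0.27 × 250 / 24.4 = 2.76639 mg/L·hr

AUC = 2.77 mg/L·hr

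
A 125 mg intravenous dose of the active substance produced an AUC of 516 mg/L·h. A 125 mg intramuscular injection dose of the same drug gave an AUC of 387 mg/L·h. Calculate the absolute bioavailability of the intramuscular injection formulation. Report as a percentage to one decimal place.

F = 75.0%

F = (AUC_ev / D_ev) / (AUC_iv / D_iv)
  = (387/125) / (516/125)
  = 3.096 / 4.128 = 0.7500
  = 75.00%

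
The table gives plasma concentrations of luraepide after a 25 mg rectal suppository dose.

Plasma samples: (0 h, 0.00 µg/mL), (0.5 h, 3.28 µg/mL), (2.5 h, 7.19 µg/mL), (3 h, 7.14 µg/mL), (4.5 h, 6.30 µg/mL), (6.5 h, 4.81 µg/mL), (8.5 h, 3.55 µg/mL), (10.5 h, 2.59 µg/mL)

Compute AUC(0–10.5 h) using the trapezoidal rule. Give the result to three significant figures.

AUC = 50.6 µg/mL·h

Trapezoidal AUC_0→10.5:
  [0→0.5]: (0.00+3.28)/2 × 0.5 = 0.82
  [0.5→2.5]: (3.28+7.19)/2 × 2 = 10.47
  [2.5→3]: (7.19+7.14)/2 × 0.5 = 3.5825
  [3→4.5]: (7.14+6.30)/2 × 1.5 = 10.08
  [4.5→6.5]: (6.30+4.81)/2 × 2 = 11.11
  [6.5→8.5]: (4.81+3.55)/2 × 2 = 8.36
  [8.5→10.5]: (3.55+2.59)/2 × 2 = 6.14
  Sum = 50.5625 µg/mL·h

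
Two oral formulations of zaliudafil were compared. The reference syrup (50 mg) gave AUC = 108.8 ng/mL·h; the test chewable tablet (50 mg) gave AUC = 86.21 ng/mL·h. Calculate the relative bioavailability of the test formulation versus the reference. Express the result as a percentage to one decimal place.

F_rel = (AUC_test/D_test) / (AUC_ref/D_ref)
      = (86.21/50) / (108.8/50)
      = 1.7242 / 2.176 = 0.7924 = 79.24%

F_rel = 79.2%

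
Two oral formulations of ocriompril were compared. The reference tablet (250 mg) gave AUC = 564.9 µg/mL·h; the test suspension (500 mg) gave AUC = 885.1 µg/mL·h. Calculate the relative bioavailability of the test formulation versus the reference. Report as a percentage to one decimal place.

F_rel = 78.3%

F_rel = (AUC_test/D_test) / (AUC_ref/D_ref)
      = (885.1/500) / (564.9/250)
      = 1.7702 / 2.2596 = 0.7834 = 78.34%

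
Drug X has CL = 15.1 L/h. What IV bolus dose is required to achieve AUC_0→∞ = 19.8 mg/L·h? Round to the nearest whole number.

Dose_iv = CL × AUC_0→∞
     = 15.1 × 19.8 = 298.98 mg

Dose = 299 mg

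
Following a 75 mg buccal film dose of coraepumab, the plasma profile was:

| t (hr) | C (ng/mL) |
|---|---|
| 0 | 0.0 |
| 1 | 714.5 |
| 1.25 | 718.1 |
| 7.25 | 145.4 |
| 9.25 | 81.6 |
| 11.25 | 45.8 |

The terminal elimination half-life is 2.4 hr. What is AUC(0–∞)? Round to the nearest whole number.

AUC = 3640 ng/mL·hr

Trapezoidal AUC_0→11.25:
  [0→1]: (0.0+714.5)/2 × 1 = 357.25
  [1→1.25]: (714.5+718.1)/2 × 0.25 = 179.075
  [1.25→7.25]: (718.1+145.4)/2 × 6 = 2590.5
  [7.25→9.25]: (145.4+81.6)/2 × 2 = 227.0
  [9.25→11.25]: (81.6+45.8)/2 × 2 = 127.4
  Sum = 3481.225 ng/mL·hr
k_e = ln2 / t½ = 0.693147 / 2.4 = 0.2888 hr^-1
Extrapolated tail: C_last / k_e = 45.8 / 0.2888 = 158.587
AUC_0→∞ = 3481.225 + 158.587 = 3639.812 ng/mL·hr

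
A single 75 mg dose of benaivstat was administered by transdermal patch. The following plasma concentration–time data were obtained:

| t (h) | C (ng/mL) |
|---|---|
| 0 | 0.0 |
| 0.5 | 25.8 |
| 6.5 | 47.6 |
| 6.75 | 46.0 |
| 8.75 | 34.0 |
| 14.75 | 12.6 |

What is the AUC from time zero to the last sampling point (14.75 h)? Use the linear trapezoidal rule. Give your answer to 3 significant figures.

AUC = 458 ng/mL·h

Trapezoidal AUC_0→14.75:
  [0→0.5]: (0.0+25.8)/2 × 0.5 = 6.45
  [0.5→6.5]: (25.8+47.6)/2 × 6 = 220.2
  [6.5→6.75]: (47.6+46.0)/2 × 0.25 = 11.7
  [6.75→8.75]: (46.0+34.0)/2 × 2 = 80.0
  [8.75→14.75]: (34.0+12.6)/2 × 6 = 139.8
  Sum = 458.15 ng/mL·h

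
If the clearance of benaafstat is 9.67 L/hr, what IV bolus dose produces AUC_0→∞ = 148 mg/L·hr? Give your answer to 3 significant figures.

Dose = 1430 mg

Dose_iv = CL × AUC_0→∞
     = 9.67 × 148 = 1431.16 mg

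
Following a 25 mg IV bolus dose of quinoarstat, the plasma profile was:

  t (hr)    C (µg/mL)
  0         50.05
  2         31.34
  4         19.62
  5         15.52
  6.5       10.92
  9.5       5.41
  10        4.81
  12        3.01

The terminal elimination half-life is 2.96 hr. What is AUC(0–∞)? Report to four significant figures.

Trapezoidal AUC_0→12:
  [0→2]: (50.05+31.34)/2 × 2 = 81.39
  [2→4]: (31.34+19.62)/2 × 2 = 50.96
  [4→5]: (19.62+15.52)/2 × 1 = 17.57
  [5→6.5]: (15.52+10.92)/2 × 1.5 = 19.83
  [6.5→9.5]: (10.92+5.41)/2 × 3 = 24.495
  [9.5→10]: (5.41+4.81)/2 × 0.5 = 2.555
  [10→12]: (4.81+3.01)/2 × 2 = 7.82
  Sum = 204.62 µg/mL·hr
k_e = ln2 / t½ = 0.693147 / 2.96 = 0.2342 hr^-1
Extrapolated tail: C_last / k_e = 3.01 / 0.2342 = 12.852
AUC_0→∞ = 204.62 + 12.852 = 217.472 µg/mL·hr

AUC = 217.5 µg/mL·hr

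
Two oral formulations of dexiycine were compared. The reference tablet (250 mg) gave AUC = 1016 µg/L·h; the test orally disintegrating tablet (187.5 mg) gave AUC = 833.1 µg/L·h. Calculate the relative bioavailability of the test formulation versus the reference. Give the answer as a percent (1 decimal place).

F_rel = 109.3%

F_rel = (AUC_test/D_test) / (AUC_ref/D_ref)
      = (833.1/187.5) / (1016/250)
      = 4.4432 / 4.064 = 1.0933 = 109.33%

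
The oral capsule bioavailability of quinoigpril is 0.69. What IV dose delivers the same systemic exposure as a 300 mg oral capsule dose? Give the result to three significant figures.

Systemic exposure from an extravascular dose = F × D_ev, so the equivalent IV dose is F × D_ev.
D_iv = F × D_ev = 0.69 × 300 = 207 mg

D_iv = 207 mg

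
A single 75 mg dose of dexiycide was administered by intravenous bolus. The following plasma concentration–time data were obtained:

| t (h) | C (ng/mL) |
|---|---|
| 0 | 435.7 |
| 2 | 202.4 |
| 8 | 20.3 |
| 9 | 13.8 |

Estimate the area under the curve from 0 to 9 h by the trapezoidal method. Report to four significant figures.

Trapezoidal AUC_0→9:
  [0→2]: (435.7+202.4)/2 × 2 = 638.1
  [2→8]: (202.4+20.3)/2 × 6 = 668.1
  [8→9]: (20.3+13.8)/2 × 1 = 17.05
  Sum = 1323.25 ng/mL·h

AUC = 1323 ng/mL·h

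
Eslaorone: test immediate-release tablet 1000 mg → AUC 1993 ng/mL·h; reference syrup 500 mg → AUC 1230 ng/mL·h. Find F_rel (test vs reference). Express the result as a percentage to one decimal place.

F_rel = (AUC_test/D_test) / (AUC_ref/D_ref)
      = (1993/1000) / (1230/500)
      = 1.993 / 2.46 = 0.8102 = 81.02%

F_rel = 81.0%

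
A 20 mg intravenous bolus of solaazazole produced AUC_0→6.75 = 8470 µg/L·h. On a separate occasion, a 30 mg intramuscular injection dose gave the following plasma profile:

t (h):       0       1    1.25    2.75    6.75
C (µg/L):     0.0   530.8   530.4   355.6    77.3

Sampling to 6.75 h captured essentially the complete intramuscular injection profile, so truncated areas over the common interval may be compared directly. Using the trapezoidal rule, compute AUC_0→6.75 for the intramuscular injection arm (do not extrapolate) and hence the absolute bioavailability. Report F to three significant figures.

F = 0.152

Trapezoidal AUC_0→6.75 (intramuscular injection):
  [0→1]: (0.0+530.8)/2 × 1 = 265.4
  [1→1.25]: (530.8+530.4)/2 × 0.25 = 132.65
  [1.25→2.75]: (530.4+355.6)/2 × 1.5 = 664.5
  [2.75→6.75]: (355.6+77.3)/2 × 4 = 865.8
  Sum = 1928.35 µg/L·h
F = (AUC_ev/D_ev)/(AUC_iv/D_iv) = (1928.35/30)/(8470/20) = 64.2783/423.5 = 0.1518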